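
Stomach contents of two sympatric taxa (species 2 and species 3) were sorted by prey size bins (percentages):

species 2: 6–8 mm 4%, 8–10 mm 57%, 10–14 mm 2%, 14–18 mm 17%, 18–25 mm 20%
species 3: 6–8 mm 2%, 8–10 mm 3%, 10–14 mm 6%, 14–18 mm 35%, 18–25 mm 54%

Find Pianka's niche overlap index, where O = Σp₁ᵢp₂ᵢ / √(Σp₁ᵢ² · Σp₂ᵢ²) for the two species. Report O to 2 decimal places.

0.46

Convert percentages to proportions (divide by 100).
Σ p₁ᵢp₂ᵢ = 0.0008 + 0.0171 + 0.0012 + 0.0595 + 0.1080 = 0.1866
Σp_1ᵢ² = 0.04² + 0.57² + 0.02² + 0.17² + 0.20² = 0.0016 + 0.3249 + 0.0004 + 0.0289 + 0.0400 = 0.3958
Σp_2ᵢ² = 0.02² + 0.03² + 0.06² + 0.35² + 0.54² = 0.0004 + 0.0009 + 0.0036 + 0.1225 + 0.2916 = 0.4190
O = 0.1866 / √(0.3958 × 0.4190) = 0.1866 / 0.40723 = 0.4582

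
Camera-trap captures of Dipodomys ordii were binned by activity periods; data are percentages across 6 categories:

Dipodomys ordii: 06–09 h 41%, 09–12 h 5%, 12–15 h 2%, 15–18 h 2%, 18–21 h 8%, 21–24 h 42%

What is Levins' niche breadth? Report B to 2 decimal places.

2.82

Convert percentages to proportions (divide by 100).
Σpᵢ² = 0.41² + 0.05² + 0.02² + 0.02² + 0.08² + 0.42² = 0.1681 + 0.0025 + 0.0004 + 0.0004 + 0.0064 + 0.1764 = 0.3542
B = 1 / 0.3542 = 2.8233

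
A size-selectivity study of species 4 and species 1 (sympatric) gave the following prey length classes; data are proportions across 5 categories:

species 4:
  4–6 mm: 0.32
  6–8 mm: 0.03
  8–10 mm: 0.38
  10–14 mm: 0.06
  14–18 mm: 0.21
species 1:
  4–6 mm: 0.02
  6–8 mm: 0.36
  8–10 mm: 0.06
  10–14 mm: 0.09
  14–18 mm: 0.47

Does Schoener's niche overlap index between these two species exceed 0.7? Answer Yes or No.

No

Σ|p₁ᵢ − p₂ᵢ| = 0.30 + 0.33 + 0.32 + 0.03 + 0.26 = 1.24
D = 1 − ½ × 1.24 = 1 − 0.620 = 0.3800
D = 0.3800 < 0.7 → No.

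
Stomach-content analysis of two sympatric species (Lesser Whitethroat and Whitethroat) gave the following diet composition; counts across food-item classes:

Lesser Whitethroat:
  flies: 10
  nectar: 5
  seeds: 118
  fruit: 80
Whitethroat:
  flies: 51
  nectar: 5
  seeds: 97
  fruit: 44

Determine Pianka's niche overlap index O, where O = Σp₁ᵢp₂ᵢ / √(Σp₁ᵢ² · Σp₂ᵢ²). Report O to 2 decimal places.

0.92

Proportions for Lesser Whitethroat (n=213): 10/213=0.0469, 5/213=0.0235, 118/213=0.5540, 80/213=0.3756
Proportions for Whitethroat (n=197): 51/197=0.2589, 5/197=0.0254, 97/197=0.4924, 44/197=0.2234
Σ p₁ᵢp₂ᵢ = 0.012142 + 0.000597 + 0.272790 + 0.083909 = 0.369438
Σp_1ᵢ² = 0.0469² + 0.0235² + 0.5540² + 0.3756² = 0.002200 + 0.000552 + 0.306916 + 0.141075 = 0.450743
Σp_2ᵢ² = 0.2589² + 0.0254² + 0.4924² + 0.2234² = 0.067029 + 0.000645 + 0.242458 + 0.049908 = 0.360040
O = 0.369438 / √(0.450743 × 0.360040) = 0.369438 / 0.4028468 = 0.9171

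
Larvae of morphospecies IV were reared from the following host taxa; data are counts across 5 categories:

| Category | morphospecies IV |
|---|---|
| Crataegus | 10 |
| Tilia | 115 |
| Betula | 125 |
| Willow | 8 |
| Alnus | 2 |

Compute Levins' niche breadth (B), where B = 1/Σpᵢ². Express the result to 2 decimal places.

Proportions for morphospecies IV (n=260): 10/260=0.0385, 115/260=0.4423, 125/260=0.4808, 8/260=0.0308, 2/260=0.0077
Σpᵢ² = 0.0385² + 0.4423² + 0.4808² + 0.0308² + 0.0077² = 0.001482 + 0.195629 + 0.231169 + 0.000949 + 0.000059 = 0.429288
B = 1 / 0.429288 = 2.3294

2.33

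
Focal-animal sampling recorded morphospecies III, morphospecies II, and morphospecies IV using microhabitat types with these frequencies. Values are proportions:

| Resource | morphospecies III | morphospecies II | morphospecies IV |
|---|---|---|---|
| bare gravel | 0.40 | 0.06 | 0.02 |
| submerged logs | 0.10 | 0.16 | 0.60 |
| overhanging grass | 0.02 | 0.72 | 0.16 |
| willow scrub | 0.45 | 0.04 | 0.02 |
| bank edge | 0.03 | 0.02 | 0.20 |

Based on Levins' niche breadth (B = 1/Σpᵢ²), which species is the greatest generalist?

Σp_IIIᵢ² = 0.40² + 0.10² + 0.02² + 0.45² + 0.03² = 0.1600 + 0.0100 + 0.0004 + 0.2025 + 0.0009 = 0.3738
B_III = 1 / 0.3738 = 2.6752
Σp_IIᵢ² = 0.06² + 0.16² + 0.72² + 0.04² + 0.02² = 0.0036 + 0.0256 + 0.5184 + 0.0016 + 0.0004 = 0.5496
B_II = 1 / 0.5496 = 1.8195
Σp_IVᵢ² = 0.02² + 0.60² + 0.16² + 0.02² + 0.20² = 0.0004 + 0.3600 + 0.0256 + 0.0004 + 0.0400 = 0.4264
B_IV = 1 / 0.4264 = 2.3452
Highest B → broadest niche (most generalist): morphospecies III (B = 2.68).

morphospecies III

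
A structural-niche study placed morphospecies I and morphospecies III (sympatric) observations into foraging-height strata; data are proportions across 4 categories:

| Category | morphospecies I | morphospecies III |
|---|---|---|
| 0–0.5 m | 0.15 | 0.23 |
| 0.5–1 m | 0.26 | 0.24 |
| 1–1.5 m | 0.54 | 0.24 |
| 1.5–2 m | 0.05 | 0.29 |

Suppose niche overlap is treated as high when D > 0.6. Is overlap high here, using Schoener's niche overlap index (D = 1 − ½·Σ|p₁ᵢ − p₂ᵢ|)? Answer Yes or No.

Yes

Σ|p₁ᵢ − p₂ᵢ| = 0.08 + 0.02 + 0.30 + 0.24 = 0.64
D = 1 − ½ × 0.64 = 1 − 0.320 = 0.6800
D = 0.6800 > 0.6 → Yes.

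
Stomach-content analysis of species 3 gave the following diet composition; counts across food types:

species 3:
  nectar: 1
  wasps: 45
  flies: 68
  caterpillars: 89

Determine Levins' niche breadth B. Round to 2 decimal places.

Proportions for species 3 (n=203): 1/203=0.0049, 45/203=0.2217, 68/203=0.3350, 89/203=0.4384
Σpᵢ² = 0.0049² + 0.2217² + 0.3350² + 0.4384² = 0.000024 + 0.049151 + 0.112225 + 0.192195 = 0.353595
B = 1 / 0.353595 = 2.8281

2.83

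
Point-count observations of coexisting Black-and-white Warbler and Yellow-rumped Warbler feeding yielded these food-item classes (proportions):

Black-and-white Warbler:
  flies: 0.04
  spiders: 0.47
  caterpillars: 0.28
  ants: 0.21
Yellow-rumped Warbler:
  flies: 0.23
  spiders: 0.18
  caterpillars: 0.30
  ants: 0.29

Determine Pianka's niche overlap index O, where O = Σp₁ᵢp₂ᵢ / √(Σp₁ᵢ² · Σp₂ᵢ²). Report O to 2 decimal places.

Σ p₁ᵢp₂ᵢ = 0.0092 + 0.0846 + 0.0840 + 0.0609 = 0.2387
Σp_1ᵢ² = 0.04² + 0.47² + 0.28² + 0.21² = 0.0016 + 0.2209 + 0.0784 + 0.0441 = 0.3450
Σp_2ᵢ² = 0.23² + 0.18² + 0.30² + 0.29² = 0.0529 + 0.0324 + 0.0900 + 0.0841 = 0.2594
O = 0.2387 / √(0.3450 × 0.2594) = 0.2387 / 0.29915 = 0.7979

0.80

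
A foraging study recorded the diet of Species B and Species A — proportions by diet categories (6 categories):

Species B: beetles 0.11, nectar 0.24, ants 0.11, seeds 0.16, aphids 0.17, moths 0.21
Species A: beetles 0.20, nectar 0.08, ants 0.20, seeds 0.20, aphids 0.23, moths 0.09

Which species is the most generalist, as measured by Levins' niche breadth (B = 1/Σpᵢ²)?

Σp_Bᵢ² = 0.11² + 0.24² + 0.11² + 0.16² + 0.17² + 0.21² = 0.0121 + 0.0576 + 0.0121 + 0.0256 + 0.0289 + 0.0441 = 0.1804
B_B = 1 / 0.1804 = 5.5432
Σp_Aᵢ² = 0.20² + 0.08² + 0.20² + 0.20² + 0.23² + 0.09² = 0.0400 + 0.0064 + 0.0400 + 0.0400 + 0.0529 + 0.0081 = 0.1874
B_A = 1 / 0.1874 = 5.3362
Highest B → broadest niche (most generalist): Species B (B = 5.54).

Species B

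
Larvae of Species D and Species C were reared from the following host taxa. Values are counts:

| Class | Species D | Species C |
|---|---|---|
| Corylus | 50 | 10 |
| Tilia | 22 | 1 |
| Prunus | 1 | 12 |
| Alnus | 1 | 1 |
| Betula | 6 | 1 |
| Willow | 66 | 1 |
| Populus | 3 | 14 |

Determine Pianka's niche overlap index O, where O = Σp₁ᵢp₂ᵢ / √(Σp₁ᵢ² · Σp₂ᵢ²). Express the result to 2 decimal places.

Proportions for Species D (n=149): 50/149=0.3356, 22/149=0.1477, 1/149=0.0067, 1/149=0.0067, 6/149=0.0403, 66/149=0.4430, 3/149=0.0201
Proportions for Species C (n=40): 10/40=0.2500, 1/40=0.0250, 12/40=0.3000, 1/40=0.0250, 1/40=0.0250, 1/40=0.0250, 14/40=0.3500
Σ p₁ᵢp₂ᵢ = 0.083900 + 0.003693 + 0.002010 + 0.000168 + 0.001008 + 0.011075 + 0.007035 = 0.108889
Σp_1ᵢ² = 0.3356² + 0.1477² + 0.0067² + 0.0067² + 0.0403² + 0.4430² + 0.0201² = 0.112627 + 0.021815 + 0.000045 + 0.000045 + 0.001624 + 0.196249 + 0.000404 = 0.332809
Σp_2ᵢ² = 0.2500² + 0.0250² + 0.3000² + 0.0250² + 0.0250² + 0.0250² + 0.3500² = 0.062500 + 0.000625 + 0.090000 + 0.000625 + 0.000625 + 0.000625 + 0.122500 = 0.277500
O = 0.108889 / √(0.332809 × 0.277500) = 0.108889 / 0.3038988 = 0.3583

0.36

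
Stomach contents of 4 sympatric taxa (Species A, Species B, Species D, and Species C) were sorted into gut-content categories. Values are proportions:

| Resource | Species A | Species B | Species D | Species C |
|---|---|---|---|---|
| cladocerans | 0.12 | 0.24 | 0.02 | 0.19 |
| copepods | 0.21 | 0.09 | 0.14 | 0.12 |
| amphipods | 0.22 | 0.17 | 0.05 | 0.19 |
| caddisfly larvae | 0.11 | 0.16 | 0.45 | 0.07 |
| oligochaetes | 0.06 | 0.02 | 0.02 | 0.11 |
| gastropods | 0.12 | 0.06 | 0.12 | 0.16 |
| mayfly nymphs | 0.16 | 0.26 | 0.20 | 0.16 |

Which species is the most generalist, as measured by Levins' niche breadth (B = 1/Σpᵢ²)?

Σp_Aᵢ² = 0.12² + 0.21² + 0.22² + 0.11² + 0.06² + 0.12² + 0.16² = 0.0144 + 0.0441 + 0.0484 + 0.0121 + 0.0036 + 0.0144 + 0.0256 = 0.1626
B_A = 1 / 0.1626 = 6.1501
Σp_Bᵢ² = 0.24² + 0.09² + 0.17² + 0.16² + 0.02² + 0.06² + 0.26² = 0.0576 + 0.0081 + 0.0289 + 0.0256 + 0.0004 + 0.0036 + 0.0676 = 0.1918
B_B = 1 / 0.1918 = 5.2138
Σp_Dᵢ² = 0.02² + 0.14² + 0.05² + 0.45² + 0.02² + 0.12² + 0.20² = 0.0004 + 0.0196 + 0.0025 + 0.2025 + 0.0004 + 0.0144 + 0.0400 = 0.2798
B_D = 1 / 0.2798 = 3.5740
Σp_Cᵢ² = 0.19² + 0.12² + 0.19² + 0.07² + 0.11² + 0.16² + 0.16² = 0.0361 + 0.0144 + 0.0361 + 0.0049 + 0.0121 + 0.0256 + 0.0256 = 0.1548
B_C = 1 / 0.1548 = 6.4599
Highest B → broadest niche (most generalist): Species C (B = 6.46).

Species C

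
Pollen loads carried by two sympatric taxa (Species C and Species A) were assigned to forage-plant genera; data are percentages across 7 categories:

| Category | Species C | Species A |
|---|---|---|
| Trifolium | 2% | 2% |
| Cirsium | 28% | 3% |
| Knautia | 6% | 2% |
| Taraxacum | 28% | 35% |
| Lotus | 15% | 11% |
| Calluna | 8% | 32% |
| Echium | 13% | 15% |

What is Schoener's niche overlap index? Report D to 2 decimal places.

Convert percentages to proportions (divide by 100).
Σ|p₁ᵢ − p₂ᵢ| = 0.00 + 0.25 + 0.04 + 0.07 + 0.04 + 0.24 + 0.02 = 0.66
D = 1 − ½ × 0.66 = 1 − 0.330 = 0.6700

0.67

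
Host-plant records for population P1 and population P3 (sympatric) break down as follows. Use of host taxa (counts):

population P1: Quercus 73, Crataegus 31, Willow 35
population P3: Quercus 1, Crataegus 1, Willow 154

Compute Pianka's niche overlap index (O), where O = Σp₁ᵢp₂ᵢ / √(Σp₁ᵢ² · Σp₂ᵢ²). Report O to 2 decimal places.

Proportions for population P1 (n=139): 73/139=0.5252, 31/139=0.2230, 35/139=0.2518
Proportions for population P3 (n=156): 1/156=0.0064, 1/156=0.0064, 154/156=0.9872
Σ p₁ᵢp₂ᵢ = 0.003361 + 0.001427 + 0.248577 = 0.253365
Σp_1ᵢ² = 0.5252² + 0.2230² + 0.2518² = 0.275835 + 0.049729 + 0.063403 = 0.388967
Σp_2ᵢ² = 0.0064² + 0.0064² + 0.9872² = 0.000041 + 0.000041 + 0.974564 = 0.974646
O = 0.253365 / √(0.388967 × 0.974646) = 0.253365 / 0.6157151 = 0.4115

0.41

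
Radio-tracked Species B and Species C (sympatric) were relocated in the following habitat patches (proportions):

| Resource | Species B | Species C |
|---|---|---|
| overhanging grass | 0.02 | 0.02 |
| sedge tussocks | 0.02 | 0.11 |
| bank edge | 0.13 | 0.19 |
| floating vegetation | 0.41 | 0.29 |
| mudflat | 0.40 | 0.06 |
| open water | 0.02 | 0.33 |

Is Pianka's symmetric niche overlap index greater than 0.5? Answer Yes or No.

Yes

Σ p₁ᵢp₂ᵢ = 0.0004 + 0.0022 + 0.0247 + 0.1189 + 0.0240 + 0.0066 = 0.1768
Σp_1ᵢ² = 0.02² + 0.02² + 0.13² + 0.41² + 0.40² + 0.02² = 0.0004 + 0.0004 + 0.0169 + 0.1681 + 0.1600 + 0.0004 = 0.3462
Σp_2ᵢ² = 0.02² + 0.11² + 0.19² + 0.29² + 0.06² + 0.33² = 0.0004 + 0.0121 + 0.0361 + 0.0841 + 0.0036 + 0.1089 = 0.2452
O = 0.1768 / √(0.3462 × 0.2452) = 0.1768 / 0.29136 = 0.6068
O = 0.6068 > 0.5 → Yes.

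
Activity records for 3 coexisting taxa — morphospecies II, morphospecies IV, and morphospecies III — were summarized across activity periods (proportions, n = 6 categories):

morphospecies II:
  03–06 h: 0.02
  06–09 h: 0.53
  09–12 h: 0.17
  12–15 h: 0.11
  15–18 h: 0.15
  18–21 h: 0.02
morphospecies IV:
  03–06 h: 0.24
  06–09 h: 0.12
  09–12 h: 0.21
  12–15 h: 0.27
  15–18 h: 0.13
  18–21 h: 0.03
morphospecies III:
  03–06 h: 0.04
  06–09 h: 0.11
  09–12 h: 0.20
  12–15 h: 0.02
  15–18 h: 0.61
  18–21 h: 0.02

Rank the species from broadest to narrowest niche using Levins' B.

morphospecies IV > morphospecies II > morphospecies III

Σp_IIᵢ² = 0.02² + 0.53² + 0.17² + 0.11² + 0.15² + 0.02² = 0.0004 + 0.2809 + 0.0289 + 0.0121 + 0.0225 + 0.0004 = 0.3452
B_II = 1 / 0.3452 = 2.8969
Σp_IVᵢ² = 0.24² + 0.12² + 0.21² + 0.27² + 0.13² + 0.03² = 0.0576 + 0.0144 + 0.0441 + 0.0729 + 0.0169 + 0.0009 = 0.2068
B_IV = 1 / 0.2068 = 4.8356
Σp_IIIᵢ² = 0.04² + 0.11² + 0.20² + 0.02² + 0.61² + 0.02² = 0.0016 + 0.0121 + 0.0400 + 0.0004 + 0.3721 + 0.0004 = 0.4266
B_III = 1 / 0.4266 = 2.3441
Ranking by B (broadest → narrowest): morphospecies IV (4.84) > morphospecies II (2.90) > morphospecies III (2.34)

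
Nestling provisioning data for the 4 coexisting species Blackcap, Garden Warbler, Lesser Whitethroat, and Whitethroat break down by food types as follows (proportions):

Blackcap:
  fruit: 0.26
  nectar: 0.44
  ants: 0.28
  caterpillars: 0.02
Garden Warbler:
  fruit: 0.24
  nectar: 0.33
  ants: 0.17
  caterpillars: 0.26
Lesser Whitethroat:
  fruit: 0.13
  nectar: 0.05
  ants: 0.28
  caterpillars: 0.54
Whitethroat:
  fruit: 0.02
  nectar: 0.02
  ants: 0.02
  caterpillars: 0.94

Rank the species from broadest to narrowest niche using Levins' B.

Σp_Blacᵢ² = 0.26² + 0.44² + 0.28² + 0.02² = 0.0676 + 0.1936 + 0.0784 + 0.0004 = 0.3400
B_Blac = 1 / 0.3400 = 2.9412
Σp_Gardᵢ² = 0.24² + 0.33² + 0.17² + 0.26² = 0.0576 + 0.1089 + 0.0289 + 0.0676 = 0.2630
B_Gard = 1 / 0.2630 = 3.8023
Σp_Lessᵢ² = 0.13² + 0.05² + 0.28² + 0.54² = 0.0169 + 0.0025 + 0.0784 + 0.2916 = 0.3894
B_Less = 1 / 0.3894 = 2.5681
Σp_Whitᵢ² = 0.02² + 0.02² + 0.02² + 0.94² = 0.0004 + 0.0004 + 0.0004 + 0.8836 = 0.8848
B_Whit = 1 / 0.8848 = 1.1302
Ranking by B (broadest → narrowest): Garden Warbler (3.80) > Blackcap (2.94) > Lesser Whitethroat (2.57) > Whitethroat (1.13)

Garden Warbler > Blackcap > Lesser Whitethroat > Whitethroat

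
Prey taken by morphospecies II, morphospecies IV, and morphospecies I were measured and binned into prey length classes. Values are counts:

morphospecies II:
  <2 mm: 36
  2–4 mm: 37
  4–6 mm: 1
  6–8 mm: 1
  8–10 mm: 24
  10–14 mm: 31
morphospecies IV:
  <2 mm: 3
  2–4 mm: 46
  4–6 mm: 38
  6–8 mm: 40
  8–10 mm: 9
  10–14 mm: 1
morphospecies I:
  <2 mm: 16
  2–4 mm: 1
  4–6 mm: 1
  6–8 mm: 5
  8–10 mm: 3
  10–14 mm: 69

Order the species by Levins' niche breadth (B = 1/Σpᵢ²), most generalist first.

morphospecies II > morphospecies IV > morphospecies I

Proportions for morphospecies II (n=130): 36/130=0.2769, 37/130=0.2846, 1/130=0.0077, 1/130=0.0077, 24/130=0.1846, 31/130=0.2385
Proportions for morphospecies IV (n=137): 3/137=0.0219, 46/137=0.3358, 38/137=0.2774, 40/137=0.2920, 9/137=0.0657, 1/137=0.0073
Proportions for morphospecies I (n=95): 16/95=0.1684, 1/95=0.0105, 1/95=0.0105, 5/95=0.0526, 3/95=0.0316, 69/95=0.7263
Σp_IIᵢ² = 0.2769² + 0.2846² + 0.0077² + 0.0077² + 0.1846² + 0.2385² = 0.076674 + 0.080997 + 0.000059 + 0.000059 + 0.034077 + 0.056882 = 0.248748
B_II = 1 / 0.248748 = 4.0201
Σp_IVᵢ² = 0.0219² + 0.3358² + 0.2774² + 0.2920² + 0.0657² + 0.0073² = 0.000480 + 0.112762 + 0.076951 + 0.085264 + 0.004316 + 0.000053 = 0.279826
B_IV = 1 / 0.279826 = 3.5736
Σp_Iᵢ² = 0.1684² + 0.0105² + 0.0105² + 0.0526² + 0.0316² + 0.7263² = 0.028359 + 0.000110 + 0.000110 + 0.002767 + 0.000999 + 0.527512 = 0.559857
B_I = 1 / 0.559857 = 1.7862
Ranking by B (broadest → narrowest): morphospecies II (4.02) > morphospecies IV (3.57) > morphospecies I (1.79)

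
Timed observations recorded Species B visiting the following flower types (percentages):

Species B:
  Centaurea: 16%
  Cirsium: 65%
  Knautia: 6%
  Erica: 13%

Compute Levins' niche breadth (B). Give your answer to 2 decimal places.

Convert percentages to proportions (divide by 100).
Σpᵢ² = 0.16² + 0.65² + 0.06² + 0.13² = 0.0256 + 0.4225 + 0.0036 + 0.0169 = 0.4686
B = 1 / 0.4686 = 2.1340

2.13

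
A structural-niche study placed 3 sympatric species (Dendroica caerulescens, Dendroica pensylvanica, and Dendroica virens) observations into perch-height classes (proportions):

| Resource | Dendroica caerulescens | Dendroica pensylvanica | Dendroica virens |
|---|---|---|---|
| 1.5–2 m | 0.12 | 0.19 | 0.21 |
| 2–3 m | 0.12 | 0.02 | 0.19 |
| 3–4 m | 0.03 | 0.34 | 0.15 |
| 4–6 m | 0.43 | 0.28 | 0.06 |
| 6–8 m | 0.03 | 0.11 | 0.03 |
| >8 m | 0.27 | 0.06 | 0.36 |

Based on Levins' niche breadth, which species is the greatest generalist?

Σp_caerᵢ² = 0.12² + 0.12² + 0.03² + 0.43² + 0.03² + 0.27² = 0.0144 + 0.0144 + 0.0009 + 0.1849 + 0.0009 + 0.0729 = 0.2884
B_caer = 1 / 0.2884 = 3.4674
Σp_pensᵢ² = 0.19² + 0.02² + 0.34² + 0.28² + 0.11² + 0.06² = 0.0361 + 0.0004 + 0.1156 + 0.0784 + 0.0121 + 0.0036 = 0.2462
B_pens = 1 / 0.2462 = 4.0617
Σp_vireᵢ² = 0.21² + 0.19² + 0.15² + 0.06² + 0.03² + 0.36² = 0.0441 + 0.0361 + 0.0225 + 0.0036 + 0.0009 + 0.1296 = 0.2368
B_vire = 1 / 0.2368 = 4.2230
Highest B → broadest niche (most generalist): Dendroica virens (B = 4.22).

Dendroica virens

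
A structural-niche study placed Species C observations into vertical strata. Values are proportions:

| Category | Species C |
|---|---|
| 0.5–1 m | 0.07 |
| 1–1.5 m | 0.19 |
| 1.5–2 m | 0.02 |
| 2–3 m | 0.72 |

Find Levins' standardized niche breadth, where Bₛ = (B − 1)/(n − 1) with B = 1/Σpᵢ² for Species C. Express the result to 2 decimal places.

Σpᵢ² = 0.07² + 0.19² + 0.02² + 0.72² = 0.0049 + 0.0361 + 0.0004 + 0.5184 = 0.5598
B = 1 / 0.5598 = 1.7864
Bₛ = (B − 1)/(n − 1) = (1.7864 − 1)/(4 − 1) = 0.7864/3 = 0.2621

0.26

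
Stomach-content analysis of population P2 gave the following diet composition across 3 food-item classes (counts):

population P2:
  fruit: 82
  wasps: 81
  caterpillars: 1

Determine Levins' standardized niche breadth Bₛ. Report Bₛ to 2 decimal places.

0.51

Proportions for population P2 (n=164): 82/164=0.5000, 81/164=0.4939, 1/164=0.0061
Σpᵢ² = 0.5000² + 0.4939² + 0.0061² = 0.250000 + 0.243937 + 0.000037 = 0.493974
B = 1 / 0.493974 = 2.0244
Bₛ = (B − 1)/(n − 1) = (2.0244 − 1)/(3 − 1) = 1.0244/2 = 0.5122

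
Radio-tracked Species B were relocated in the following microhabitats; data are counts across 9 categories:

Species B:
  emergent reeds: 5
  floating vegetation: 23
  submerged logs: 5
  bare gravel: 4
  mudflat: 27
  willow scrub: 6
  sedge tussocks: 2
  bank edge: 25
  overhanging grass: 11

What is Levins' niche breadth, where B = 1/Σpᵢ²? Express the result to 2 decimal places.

Proportions for Species B (n=108): 5/108=0.0463, 23/108=0.2130, 5/108=0.0463, 4/108=0.0370, 27/108=0.2500, 6/108=0.0556, 2/108=0.0185, 25/108=0.2315, 11/108=0.1019
Σpᵢ² = 0.0463² + 0.2130² + 0.0463² + 0.0370² + 0.2500² + 0.0556² + 0.0185² + 0.2315² + 0.1019² = 0.002144 + 0.045369 + 0.002144 + 0.001369 + 0.062500 + 0.003091 + 0.000342 + 0.053592 + 0.010384 = 0.180935
B = 1 / 0.180935 = 5.5268

5.53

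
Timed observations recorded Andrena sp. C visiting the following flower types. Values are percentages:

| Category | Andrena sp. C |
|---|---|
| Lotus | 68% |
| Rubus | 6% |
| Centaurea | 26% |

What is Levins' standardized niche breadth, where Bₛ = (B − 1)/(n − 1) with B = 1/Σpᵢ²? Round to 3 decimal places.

0.437

Convert percentages to proportions (divide by 100).
Σpᵢ² = 0.68² + 0.06² + 0.26² = 0.4624 + 0.0036 + 0.0676 = 0.5336
B = 1 / 0.5336 = 1.87406
Bₛ = (B − 1)/(n − 1) = (1.87406 − 1)/(3 − 1) = 0.87406/2 = 0.43703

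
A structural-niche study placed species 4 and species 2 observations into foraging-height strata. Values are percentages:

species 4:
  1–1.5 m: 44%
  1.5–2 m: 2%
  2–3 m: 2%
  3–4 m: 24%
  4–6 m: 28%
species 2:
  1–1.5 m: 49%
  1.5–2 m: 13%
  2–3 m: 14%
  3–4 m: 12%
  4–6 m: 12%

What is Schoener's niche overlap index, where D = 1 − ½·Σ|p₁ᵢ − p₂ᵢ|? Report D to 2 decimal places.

0.72

Convert percentages to proportions (divide by 100).
Σ|p₁ᵢ − p₂ᵢ| = 0.05 + 0.11 + 0.12 + 0.12 + 0.16 = 0.56
D = 1 − ½ × 0.56 = 1 − 0.280 = 0.7200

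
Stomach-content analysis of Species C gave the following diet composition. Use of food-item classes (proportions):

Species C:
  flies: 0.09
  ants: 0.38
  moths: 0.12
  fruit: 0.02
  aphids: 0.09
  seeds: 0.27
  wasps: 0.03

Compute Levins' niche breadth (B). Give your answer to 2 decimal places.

Σpᵢ² = 0.09² + 0.38² + 0.12² + 0.02² + 0.09² + 0.27² + 0.03² = 0.0081 + 0.1444 + 0.0144 + 0.0004 + 0.0081 + 0.0729 + 0.0009 = 0.2492
B = 1 / 0.2492 = 4.0128

4.01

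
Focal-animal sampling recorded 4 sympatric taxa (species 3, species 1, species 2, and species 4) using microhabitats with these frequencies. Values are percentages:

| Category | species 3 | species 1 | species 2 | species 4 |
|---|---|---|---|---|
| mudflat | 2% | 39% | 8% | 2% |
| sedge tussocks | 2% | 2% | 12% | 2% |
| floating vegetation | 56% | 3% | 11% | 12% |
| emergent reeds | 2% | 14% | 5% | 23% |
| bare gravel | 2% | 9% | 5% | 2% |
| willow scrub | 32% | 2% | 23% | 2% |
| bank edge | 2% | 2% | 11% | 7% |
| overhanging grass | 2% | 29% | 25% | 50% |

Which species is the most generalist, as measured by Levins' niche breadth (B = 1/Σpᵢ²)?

Convert percentages to proportions (divide by 100).
Σp_3ᵢ² = 0.02² + 0.02² + 0.56² + 0.02² + 0.02² + 0.32² + 0.02² + 0.02² = 0.0004 + 0.0004 + 0.3136 + 0.0004 + 0.0004 + 0.1024 + 0.0004 + 0.0004 = 0.4184
B_3 = 1 / 0.4184 = 2.3901
Σp_1ᵢ² = 0.39² + 0.02² + 0.03² + 0.14² + 0.09² + 0.02² + 0.02² + 0.29² = 0.1521 + 0.0004 + 0.0009 + 0.0196 + 0.0081 + 0.0004 + 0.0004 + 0.0841 = 0.2660
B_1 = 1 / 0.2660 = 3.7594
Σp_2ᵢ² = 0.08² + 0.12² + 0.11² + 0.05² + 0.05² + 0.23² + 0.11² + 0.25² = 0.0064 + 0.0144 + 0.0121 + 0.0025 + 0.0025 + 0.0529 + 0.0121 + 0.0625 = 0.1654
B_2 = 1 / 0.1654 = 6.0459
Σp_4ᵢ² = 0.02² + 0.02² + 0.12² + 0.23² + 0.02² + 0.02² + 0.07² + 0.50² = 0.0004 + 0.0004 + 0.0144 + 0.0529 + 0.0004 + 0.0004 + 0.0049 + 0.2500 = 0.3238
B_4 = 1 / 0.3238 = 3.0883
Highest B → broadest niche (most generalist): species 2 (B = 6.05).

species 2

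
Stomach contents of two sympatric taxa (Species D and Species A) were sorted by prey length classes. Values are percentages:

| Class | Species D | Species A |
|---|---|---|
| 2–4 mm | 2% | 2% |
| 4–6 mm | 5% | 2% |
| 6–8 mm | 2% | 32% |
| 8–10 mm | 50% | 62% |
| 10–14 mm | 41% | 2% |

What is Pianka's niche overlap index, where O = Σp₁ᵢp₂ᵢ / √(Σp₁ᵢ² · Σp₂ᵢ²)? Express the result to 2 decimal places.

0.72

Convert percentages to proportions (divide by 100).
Σ p₁ᵢp₂ᵢ = 0.0004 + 0.0010 + 0.0064 + 0.3100 + 0.0082 = 0.3260
Σp_1ᵢ² = 0.02² + 0.05² + 0.02² + 0.50² + 0.41² = 0.0004 + 0.0025 + 0.0004 + 0.2500 + 0.1681 = 0.4214
Σp_2ᵢ² = 0.02² + 0.02² + 0.32² + 0.62² + 0.02² = 0.0004 + 0.0004 + 0.1024 + 0.3844 + 0.0004 = 0.4880
O = 0.3260 / √(0.4214 × 0.4880) = 0.3260 / 0.45348 = 0.7189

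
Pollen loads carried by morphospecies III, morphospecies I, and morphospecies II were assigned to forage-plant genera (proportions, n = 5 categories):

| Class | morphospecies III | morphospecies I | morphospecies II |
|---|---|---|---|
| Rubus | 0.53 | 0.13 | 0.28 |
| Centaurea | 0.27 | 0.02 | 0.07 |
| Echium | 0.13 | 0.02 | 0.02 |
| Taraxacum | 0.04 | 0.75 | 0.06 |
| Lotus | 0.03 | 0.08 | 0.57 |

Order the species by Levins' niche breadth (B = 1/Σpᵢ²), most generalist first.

morphospecies III > morphospecies II > morphospecies I

Σp_IIIᵢ² = 0.53² + 0.27² + 0.13² + 0.04² + 0.03² = 0.2809 + 0.0729 + 0.0169 + 0.0016 + 0.0009 = 0.3732
B_III = 1 / 0.3732 = 2.6795
Σp_Iᵢ² = 0.13² + 0.02² + 0.02² + 0.75² + 0.08² = 0.0169 + 0.0004 + 0.0004 + 0.5625 + 0.0064 = 0.5866
B_I = 1 / 0.5866 = 1.7047
Σp_IIᵢ² = 0.28² + 0.07² + 0.02² + 0.06² + 0.57² = 0.0784 + 0.0049 + 0.0004 + 0.0036 + 0.3249 = 0.4122
B_II = 1 / 0.4122 = 2.4260
Ranking by B (broadest → narrowest): morphospecies III (2.68) > morphospecies II (2.43) > morphospecies I (1.70)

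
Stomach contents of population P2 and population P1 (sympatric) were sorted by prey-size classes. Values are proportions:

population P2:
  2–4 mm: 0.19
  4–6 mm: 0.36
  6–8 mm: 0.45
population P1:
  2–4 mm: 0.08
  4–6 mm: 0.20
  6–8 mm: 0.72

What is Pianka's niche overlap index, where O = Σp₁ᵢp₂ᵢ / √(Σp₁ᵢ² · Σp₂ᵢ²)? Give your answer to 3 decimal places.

0.902

Σ p₁ᵢp₂ᵢ = 0.0152 + 0.0720 + 0.3240 = 0.4112
Σp_1ᵢ² = 0.19² + 0.36² + 0.45² = 0.0361 + 0.1296 + 0.2025 = 0.3682
Σp_2ᵢ² = 0.08² + 0.20² + 0.72² = 0.0064 + 0.0400 + 0.5184 = 0.5648
O = 0.4112 / √(0.3682 × 0.5648) = 0.4112 / 0.456026 = 0.90170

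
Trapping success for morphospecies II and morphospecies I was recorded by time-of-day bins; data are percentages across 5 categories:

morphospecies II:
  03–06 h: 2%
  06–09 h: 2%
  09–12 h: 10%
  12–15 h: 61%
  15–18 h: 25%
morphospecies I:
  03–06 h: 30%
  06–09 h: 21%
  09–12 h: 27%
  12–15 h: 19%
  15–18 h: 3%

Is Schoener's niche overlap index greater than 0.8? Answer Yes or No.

No

Convert percentages to proportions (divide by 100).
Σ|p₁ᵢ − p₂ᵢ| = 0.28 + 0.19 + 0.17 + 0.42 + 0.22 = 1.28
D = 1 − ½ × 1.28 = 1 − 0.640 = 0.3600
D = 0.3600 < 0.8 → No.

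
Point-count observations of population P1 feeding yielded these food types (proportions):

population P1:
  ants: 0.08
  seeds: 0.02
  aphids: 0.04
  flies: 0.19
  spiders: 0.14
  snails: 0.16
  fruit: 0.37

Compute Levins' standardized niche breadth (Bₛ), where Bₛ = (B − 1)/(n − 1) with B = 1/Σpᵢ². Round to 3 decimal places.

0.569

Σpᵢ² = 0.08² + 0.02² + 0.04² + 0.19² + 0.14² + 0.16² + 0.37² = 0.0064 + 0.0004 + 0.0016 + 0.0361 + 0.0196 + 0.0256 + 0.1369 = 0.2266
B = 1 / 0.2266 = 4.41306
Bₛ = (B − 1)/(n − 1) = (4.41306 − 1)/(7 − 1) = 3.41306/6 = 0.56884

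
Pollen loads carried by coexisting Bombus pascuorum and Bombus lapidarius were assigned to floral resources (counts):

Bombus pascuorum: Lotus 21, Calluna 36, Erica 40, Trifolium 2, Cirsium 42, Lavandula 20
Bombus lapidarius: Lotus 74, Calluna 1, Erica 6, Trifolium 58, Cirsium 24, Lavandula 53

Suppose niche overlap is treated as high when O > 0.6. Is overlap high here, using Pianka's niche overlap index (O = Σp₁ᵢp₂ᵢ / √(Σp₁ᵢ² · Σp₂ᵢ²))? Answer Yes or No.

No

Proportions for Bombus pascuorum (n=161): 21/161=0.1304, 36/161=0.2236, 40/161=0.2484, 2/161=0.0124, 42/161=0.2609, 20/161=0.1242
Proportions for Bombus lapidarius (n=216): 74/216=0.3426, 1/216=0.0046, 6/216=0.0278, 58/216=0.2685, 24/216=0.1111, 53/216=0.2454
Σ p₁ᵢp₂ᵢ = 0.044675 + 0.001029 + 0.006906 + 0.003329 + 0.028986 + 0.030479 = 0.115404
Σp_1ᵢ² = 0.1304² + 0.2236² + 0.2484² + 0.0124² + 0.2609² + 0.1242² = 0.017004 + 0.049997 + 0.061703 + 0.000154 + 0.068069 + 0.015426 = 0.212353
Σp_2ᵢ² = 0.3426² + 0.0046² + 0.0278² + 0.2685² + 0.1111² + 0.2454² = 0.117375 + 0.000021 + 0.000773 + 0.072092 + 0.012343 + 0.060221 = 0.262825
O = 0.115404 / √(0.212353 × 0.262825) = 0.115404 / 0.2362450 = 0.4885
O = 0.4885 < 0.6 → No.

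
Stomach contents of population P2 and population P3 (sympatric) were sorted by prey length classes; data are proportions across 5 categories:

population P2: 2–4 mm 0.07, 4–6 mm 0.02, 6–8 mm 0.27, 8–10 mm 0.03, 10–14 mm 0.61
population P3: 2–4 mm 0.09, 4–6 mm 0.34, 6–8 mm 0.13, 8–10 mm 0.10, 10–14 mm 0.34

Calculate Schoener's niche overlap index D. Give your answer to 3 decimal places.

Σ|p₁ᵢ − p₂ᵢ| = 0.02 + 0.32 + 0.14 + 0.07 + 0.27 = 0.82
D = 1 − ½ × 0.82 = 1 − 0.410 = 0.59000

0.590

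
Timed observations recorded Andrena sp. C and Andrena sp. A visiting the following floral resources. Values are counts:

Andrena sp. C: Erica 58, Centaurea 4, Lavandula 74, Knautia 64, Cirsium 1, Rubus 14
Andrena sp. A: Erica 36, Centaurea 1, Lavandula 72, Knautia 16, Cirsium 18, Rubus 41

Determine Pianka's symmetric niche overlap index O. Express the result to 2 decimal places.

0.84

Proportions for Andrena sp. C (n=215): 58/215=0.2698, 4/215=0.0186, 74/215=0.3442, 64/215=0.2977, 1/215=0.0047, 14/215=0.0651
Proportions for Andrena sp. A (n=184): 36/184=0.1957, 1/184=0.0054, 72/184=0.3913, 16/184=0.0870, 18/184=0.0978, 41/184=0.2228
Σ p₁ᵢp₂ᵢ = 0.052800 + 0.000100 + 0.134685 + 0.025900 + 0.000460 + 0.014504 = 0.228449
Σp_1ᵢ² = 0.2698² + 0.0186² + 0.3442² + 0.2977² + 0.0047² + 0.0651² = 0.072792 + 0.000346 + 0.118474 + 0.088625 + 0.000022 + 0.004238 = 0.284497
Σp_2ᵢ² = 0.1957² + 0.0054² + 0.3913² + 0.0870² + 0.0978² + 0.2228² = 0.038298 + 0.000029 + 0.153116 + 0.007569 + 0.009565 + 0.049640 = 0.258217
O = 0.228449 / √(0.284497 × 0.258217) = 0.228449 / 0.2710387 = 0.8429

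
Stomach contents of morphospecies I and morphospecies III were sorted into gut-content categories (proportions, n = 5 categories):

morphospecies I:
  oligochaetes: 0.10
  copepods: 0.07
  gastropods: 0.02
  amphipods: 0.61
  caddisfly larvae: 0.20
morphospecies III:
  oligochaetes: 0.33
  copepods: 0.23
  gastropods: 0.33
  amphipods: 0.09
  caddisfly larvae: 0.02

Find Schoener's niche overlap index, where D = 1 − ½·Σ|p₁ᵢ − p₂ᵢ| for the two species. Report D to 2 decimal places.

Σ|p₁ᵢ − p₂ᵢ| = 0.23 + 0.16 + 0.31 + 0.52 + 0.18 = 1.40
D = 1 − ½ × 1.40 = 1 − 0.700 = 0.3000

0.30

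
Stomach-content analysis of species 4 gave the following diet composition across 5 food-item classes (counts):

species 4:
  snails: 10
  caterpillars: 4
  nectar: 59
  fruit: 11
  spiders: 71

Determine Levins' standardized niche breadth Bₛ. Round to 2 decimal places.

Proportions for species 4 (n=155): 10/155=0.0645, 4/155=0.0258, 59/155=0.3806, 11/155=0.0710, 71/155=0.4581
Σpᵢ² = 0.0645² + 0.0258² + 0.3806² + 0.0710² + 0.4581² = 0.004160 + 0.000666 + 0.144856 + 0.005041 + 0.209856 = 0.364579
B = 1 / 0.364579 = 2.7429
Bₛ = (B − 1)/(n − 1) = (2.7429 − 1)/(5 − 1) = 1.7429/4 = 0.4357

0.44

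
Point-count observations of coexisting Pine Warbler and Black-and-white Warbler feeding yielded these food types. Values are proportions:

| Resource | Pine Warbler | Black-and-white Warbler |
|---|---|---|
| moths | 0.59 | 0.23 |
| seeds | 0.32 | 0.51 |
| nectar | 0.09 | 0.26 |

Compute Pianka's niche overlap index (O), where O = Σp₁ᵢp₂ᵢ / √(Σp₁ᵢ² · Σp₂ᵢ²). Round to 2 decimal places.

0.77

Σ p₁ᵢp₂ᵢ = 0.1357 + 0.1632 + 0.0234 = 0.3223
Σp_1ᵢ² = 0.59² + 0.32² + 0.09² = 0.3481 + 0.1024 + 0.0081 = 0.4586
Σp_2ᵢ² = 0.23² + 0.51² + 0.26² = 0.0529 + 0.2601 + 0.0676 = 0.3806
O = 0.3223 / √(0.4586 × 0.3806) = 0.3223 / 0.41778 = 0.7715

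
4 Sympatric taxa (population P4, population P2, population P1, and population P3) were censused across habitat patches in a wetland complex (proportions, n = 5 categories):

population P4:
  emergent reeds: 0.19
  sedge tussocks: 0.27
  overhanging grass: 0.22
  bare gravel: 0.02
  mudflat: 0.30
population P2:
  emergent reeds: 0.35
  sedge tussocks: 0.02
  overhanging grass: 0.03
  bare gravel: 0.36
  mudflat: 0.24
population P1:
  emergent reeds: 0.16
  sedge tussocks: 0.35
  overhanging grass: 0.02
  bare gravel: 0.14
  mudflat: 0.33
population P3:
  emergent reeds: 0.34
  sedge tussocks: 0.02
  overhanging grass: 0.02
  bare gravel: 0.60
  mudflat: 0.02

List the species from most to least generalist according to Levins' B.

population P4 > population P1 > population P2 > population P3

Σp_P4ᵢ² = 0.19² + 0.27² + 0.22² + 0.02² + 0.30² = 0.0361 + 0.0729 + 0.0484 + 0.0004 + 0.0900 = 0.2478
B_P4 = 1 / 0.2478 = 4.0355
Σp_P2ᵢ² = 0.35² + 0.02² + 0.03² + 0.36² + 0.24² = 0.1225 + 0.0004 + 0.0009 + 0.1296 + 0.0576 = 0.3110
B_P2 = 1 / 0.3110 = 3.2154
Σp_P1ᵢ² = 0.16² + 0.35² + 0.02² + 0.14² + 0.33² = 0.0256 + 0.1225 + 0.0004 + 0.0196 + 0.1089 = 0.2770
B_P1 = 1 / 0.2770 = 3.6101
Σp_P3ᵢ² = 0.34² + 0.02² + 0.02² + 0.60² + 0.02² = 0.1156 + 0.0004 + 0.0004 + 0.3600 + 0.0004 = 0.4768
B_P3 = 1 / 0.4768 = 2.0973
Ranking by B (broadest → narrowest): population P4 (4.04) > population P1 (3.61) > population P2 (3.22) > population P3 (2.10)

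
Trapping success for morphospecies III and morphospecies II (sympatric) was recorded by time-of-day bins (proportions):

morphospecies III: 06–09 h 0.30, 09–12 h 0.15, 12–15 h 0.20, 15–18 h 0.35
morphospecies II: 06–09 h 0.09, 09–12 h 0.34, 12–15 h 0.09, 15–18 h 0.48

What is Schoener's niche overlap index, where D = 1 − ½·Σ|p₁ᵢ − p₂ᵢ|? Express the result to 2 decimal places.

0.68

Σ|p₁ᵢ − p₂ᵢ| = 0.21 + 0.19 + 0.11 + 0.13 = 0.64
D = 1 − ½ × 0.64 = 1 − 0.320 = 0.6800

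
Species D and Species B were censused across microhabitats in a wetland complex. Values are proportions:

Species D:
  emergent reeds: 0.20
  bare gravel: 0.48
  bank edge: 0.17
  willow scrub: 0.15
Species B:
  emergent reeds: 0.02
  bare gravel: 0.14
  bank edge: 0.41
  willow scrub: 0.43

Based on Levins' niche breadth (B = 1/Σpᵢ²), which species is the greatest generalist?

Species D

Σp_Dᵢ² = 0.20² + 0.48² + 0.17² + 0.15² = 0.0400 + 0.2304 + 0.0289 + 0.0225 = 0.3218
B_D = 1 / 0.3218 = 3.1075
Σp_Bᵢ² = 0.02² + 0.14² + 0.41² + 0.43² = 0.0004 + 0.0196 + 0.1681 + 0.1849 = 0.3730
B_B = 1 / 0.3730 = 2.6810
Highest B → broadest niche (most generalist): Species D (B = 3.11).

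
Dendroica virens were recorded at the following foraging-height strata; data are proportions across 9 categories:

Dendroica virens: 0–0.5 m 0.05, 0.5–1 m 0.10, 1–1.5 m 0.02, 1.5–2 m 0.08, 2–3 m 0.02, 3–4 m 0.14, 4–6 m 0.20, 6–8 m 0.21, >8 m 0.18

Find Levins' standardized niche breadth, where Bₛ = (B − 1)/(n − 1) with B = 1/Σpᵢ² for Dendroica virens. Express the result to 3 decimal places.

Σpᵢ² = 0.05² + 0.10² + 0.02² + 0.08² + 0.02² + 0.14² + 0.20² + 0.21² + 0.18² = 0.0025 + 0.0100 + 0.0004 + 0.0064 + 0.0004 + 0.0196 + 0.0400 + 0.0441 + 0.0324 = 0.1558
B = 1 / 0.1558 = 6.41849
Bₛ = (B − 1)/(n − 1) = (6.41849 − 1)/(9 − 1) = 5.41849/8 = 0.67731

0.677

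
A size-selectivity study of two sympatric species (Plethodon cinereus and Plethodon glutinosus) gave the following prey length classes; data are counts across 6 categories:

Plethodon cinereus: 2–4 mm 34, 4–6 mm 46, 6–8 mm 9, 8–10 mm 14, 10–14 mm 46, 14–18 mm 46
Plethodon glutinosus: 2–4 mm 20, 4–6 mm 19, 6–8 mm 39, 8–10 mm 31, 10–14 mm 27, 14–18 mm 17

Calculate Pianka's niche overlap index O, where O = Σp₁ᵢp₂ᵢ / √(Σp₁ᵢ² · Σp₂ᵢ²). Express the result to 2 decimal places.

Proportions for Plethodon cinereus (n=195): 34/195=0.1744, 46/195=0.2359, 9/195=0.0462, 14/195=0.0718, 46/195=0.2359, 46/195=0.2359
Proportions for Plethodon glutinosus (n=153): 20/153=0.1307, 19/153=0.1242, 39/153=0.2549, 31/153=0.2026, 27/153=0.1765, 17/153=0.1111
Σ p₁ᵢp₂ᵢ = 0.022794 + 0.029299 + 0.011776 + 0.014547 + 0.041636 + 0.026208 = 0.146260
Σp_1ᵢ² = 0.1744² + 0.2359² + 0.0462² + 0.0718² + 0.2359² + 0.2359² = 0.030415 + 0.055649 + 0.002134 + 0.005155 + 0.055649 + 0.055649 = 0.204651
Σp_2ᵢ² = 0.1307² + 0.1242² + 0.2549² + 0.2026² + 0.1765² + 0.1111² = 0.017082 + 0.015426 + 0.064974 + 0.041047 + 0.031152 + 0.012343 = 0.182024
O = 0.146260 / √(0.204651 × 0.182024) = 0.146260 / 0.1930062 = 0.7578

0.76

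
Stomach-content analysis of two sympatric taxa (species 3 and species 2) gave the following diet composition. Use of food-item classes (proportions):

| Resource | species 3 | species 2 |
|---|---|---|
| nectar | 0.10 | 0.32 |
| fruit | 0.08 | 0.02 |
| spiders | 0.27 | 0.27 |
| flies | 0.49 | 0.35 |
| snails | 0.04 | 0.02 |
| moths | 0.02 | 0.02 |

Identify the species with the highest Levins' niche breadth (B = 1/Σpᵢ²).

species 2

Σp_3ᵢ² = 0.10² + 0.08² + 0.27² + 0.49² + 0.04² + 0.02² = 0.0100 + 0.0064 + 0.0729 + 0.2401 + 0.0016 + 0.0004 = 0.3314
B_3 = 1 / 0.3314 = 3.0175
Σp_2ᵢ² = 0.32² + 0.02² + 0.27² + 0.35² + 0.02² + 0.02² = 0.1024 + 0.0004 + 0.0729 + 0.1225 + 0.0004 + 0.0004 = 0.2990
B_2 = 1 / 0.2990 = 3.3445
Highest B → broadest niche (most generalist): species 2 (B = 3.34).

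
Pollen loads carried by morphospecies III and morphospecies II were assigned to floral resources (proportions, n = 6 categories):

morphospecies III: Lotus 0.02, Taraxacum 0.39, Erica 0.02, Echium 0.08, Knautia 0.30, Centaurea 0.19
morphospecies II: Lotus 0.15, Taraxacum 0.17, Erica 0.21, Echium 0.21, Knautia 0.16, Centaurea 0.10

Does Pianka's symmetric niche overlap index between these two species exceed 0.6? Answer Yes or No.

Yes

Σ p₁ᵢp₂ᵢ = 0.0030 + 0.0663 + 0.0042 + 0.0168 + 0.0480 + 0.0190 = 0.1573
Σp_1ᵢ² = 0.02² + 0.39² + 0.02² + 0.08² + 0.30² + 0.19² = 0.0004 + 0.1521 + 0.0004 + 0.0064 + 0.0900 + 0.0361 = 0.2854
Σp_2ᵢ² = 0.15² + 0.17² + 0.21² + 0.21² + 0.16² + 0.10² = 0.0225 + 0.0289 + 0.0441 + 0.0441 + 0.0256 + 0.0100 = 0.1752
O = 0.1573 / √(0.2854 × 0.1752) = 0.1573 / 0.22361 = 0.7035
O = 0.7035 > 0.6 → Yes.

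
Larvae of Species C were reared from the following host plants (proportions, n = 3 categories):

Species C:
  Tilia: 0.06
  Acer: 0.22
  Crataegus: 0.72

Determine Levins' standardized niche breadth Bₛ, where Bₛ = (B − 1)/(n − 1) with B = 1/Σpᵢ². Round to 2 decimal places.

0.38

Σpᵢ² = 0.06² + 0.22² + 0.72² = 0.0036 + 0.0484 + 0.5184 = 0.5704
B = 1 / 0.5704 = 1.7532
Bₛ = (B − 1)/(n − 1) = (1.7532 − 1)/(3 − 1) = 0.7532/2 = 0.3766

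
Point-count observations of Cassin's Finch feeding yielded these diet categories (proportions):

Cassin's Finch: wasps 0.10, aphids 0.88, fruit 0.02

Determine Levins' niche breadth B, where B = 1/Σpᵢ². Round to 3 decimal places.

Σpᵢ² = 0.10² + 0.88² + 0.02² = 0.0100 + 0.7744 + 0.0004 = 0.7848
B = 1 / 0.7848 = 1.27421

1.274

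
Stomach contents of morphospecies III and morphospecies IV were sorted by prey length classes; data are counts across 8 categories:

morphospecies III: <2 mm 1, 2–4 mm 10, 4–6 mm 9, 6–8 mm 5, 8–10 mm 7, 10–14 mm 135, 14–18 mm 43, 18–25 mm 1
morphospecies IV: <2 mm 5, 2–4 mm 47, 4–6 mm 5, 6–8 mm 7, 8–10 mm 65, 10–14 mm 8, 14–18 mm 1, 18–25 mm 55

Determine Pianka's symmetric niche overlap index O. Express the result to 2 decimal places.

Proportions for morphospecies III (n=211): 1/211=0.0047, 10/211=0.0474, 9/211=0.0427, 5/211=0.0237, 7/211=0.0332, 135/211=0.6398, 43/211=0.2038, 1/211=0.0047
Proportions for morphospecies IV (n=193): 5/193=0.0259, 47/193=0.2435, 5/193=0.0259, 7/193=0.0363, 65/193=0.3368, 8/193=0.0415, 1/193=0.0052, 55/193=0.2850
Σ p₁ᵢp₂ᵢ = 0.000122 + 0.011542 + 0.001106 + 0.000860 + 0.011182 + 0.026552 + 0.001060 + 0.001340 = 0.053764
Σp_1ᵢ² = 0.0047² + 0.0474² + 0.0427² + 0.0237² + 0.0332² + 0.6398² + 0.2038² + 0.0047² = 0.000022 + 0.002247 + 0.001823 + 0.000562 + 0.001102 + 0.409344 + 0.041534 + 0.000022 = 0.456656
Σp_2ᵢ² = 0.0259² + 0.2435² + 0.0259² + 0.0363² + 0.3368² + 0.0415² + 0.0052² + 0.2850² = 0.000671 + 0.059292 + 0.000671 + 0.001318 + 0.113434 + 0.001722 + 0.000027 + 0.081225 = 0.258360
O = 0.053764 / √(0.456656 × 0.258360) = 0.053764 / 0.3434846 = 0.1565

0.16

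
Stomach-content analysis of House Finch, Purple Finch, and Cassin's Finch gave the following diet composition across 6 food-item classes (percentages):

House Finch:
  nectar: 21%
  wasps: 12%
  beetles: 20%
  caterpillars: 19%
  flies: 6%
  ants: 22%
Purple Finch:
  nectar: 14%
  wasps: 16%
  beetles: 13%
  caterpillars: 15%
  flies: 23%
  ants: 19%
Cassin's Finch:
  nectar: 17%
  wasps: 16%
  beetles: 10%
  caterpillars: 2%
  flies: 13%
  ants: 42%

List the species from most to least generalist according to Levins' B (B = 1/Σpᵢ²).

Purple Finch > House Finch > Cassin's Finch

Convert percentages to proportions (divide by 100).
Σp_Housᵢ² = 0.21² + 0.12² + 0.20² + 0.19² + 0.06² + 0.22² = 0.0441 + 0.0144 + 0.0400 + 0.0361 + 0.0036 + 0.0484 = 0.1866
B_Hous = 1 / 0.1866 = 5.3591
Σp_Purpᵢ² = 0.14² + 0.16² + 0.13² + 0.15² + 0.23² + 0.19² = 0.0196 + 0.0256 + 0.0169 + 0.0225 + 0.0529 + 0.0361 = 0.1736
B_Purp = 1 / 0.1736 = 5.7604
Σp_Cassᵢ² = 0.17² + 0.16² + 0.10² + 0.02² + 0.13² + 0.42² = 0.0289 + 0.0256 + 0.0100 + 0.0004 + 0.0169 + 0.1764 = 0.2582
B_Cass = 1 / 0.2582 = 3.8730
Ranking by B (broadest → narrowest): Purple Finch (5.76) > House Finch (5.36) > Cassin's Finch (3.87)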